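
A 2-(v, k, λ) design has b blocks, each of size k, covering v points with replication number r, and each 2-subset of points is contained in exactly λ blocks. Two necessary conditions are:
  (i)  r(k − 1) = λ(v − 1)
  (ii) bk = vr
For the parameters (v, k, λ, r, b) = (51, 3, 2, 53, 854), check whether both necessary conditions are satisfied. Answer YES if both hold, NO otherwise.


Condition (i): r(k − 1) = 53·2 = 106; λ(v − 1) = 2·50 = 100. Match? NO.
Condition (ii): bk = 854·3 = 2562; vr = 51·53 = 2703. Match? NO.
Both conditions hold? NO.

NO


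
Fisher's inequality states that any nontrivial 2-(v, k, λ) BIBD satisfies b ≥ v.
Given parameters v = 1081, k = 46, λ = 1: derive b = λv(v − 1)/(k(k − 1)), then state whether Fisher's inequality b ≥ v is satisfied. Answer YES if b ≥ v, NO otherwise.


r = λ(v − 1)/(k − 1) = 1·1080/45 = 24.
b = vr/k = 1081·24/46 = 564.
Fisher's inequality: b ≥ v ⇔ 564 ≥ 1081? NO.

NO


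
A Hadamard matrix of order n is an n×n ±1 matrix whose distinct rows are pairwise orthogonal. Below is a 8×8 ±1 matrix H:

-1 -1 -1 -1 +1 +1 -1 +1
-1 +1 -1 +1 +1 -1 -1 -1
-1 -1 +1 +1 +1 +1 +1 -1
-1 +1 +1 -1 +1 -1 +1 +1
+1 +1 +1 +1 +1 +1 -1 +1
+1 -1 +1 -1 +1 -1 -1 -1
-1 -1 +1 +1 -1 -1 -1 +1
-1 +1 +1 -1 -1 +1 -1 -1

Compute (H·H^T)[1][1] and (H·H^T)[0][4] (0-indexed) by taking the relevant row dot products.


Row 0 of H: [-1, -1, -1, -1, 1, 1, -1, 1].
Row 1 of H: [-1, 1, -1, 1, 1, -1, -1, -1].
Row 4 of H: [1, 1, 1, 1, 1, 1, -1, 1].
(H·H^T)[1][1] = Σ_j H[1][j]·H[1][j] = (-1)² + (1)² + (-1)² + (1)² + (1)² + (-1)² + (-1)² + (-1)² = 1 + 1 + 1 + 1 + 1 + 1 + 1 + 1 = 8.
(H·H^T)[0][4] = Σ_j H[0][j]·H[4][j] = (-1)·(1) + (-1)·(1) + (-1)·(1) + (-1)·(1) + (1)·(1) + (1)·(1) + (-1)·(-1) + (1)·(1) = -1 + -1 + -1 + -1 + 1 + 1 + 1 + 1 = 0.
So rows 0 and 4 are orthogonal; the diagonal entry equals n = 8.

(1,1) entry = 8; (0,4) entry = 0.


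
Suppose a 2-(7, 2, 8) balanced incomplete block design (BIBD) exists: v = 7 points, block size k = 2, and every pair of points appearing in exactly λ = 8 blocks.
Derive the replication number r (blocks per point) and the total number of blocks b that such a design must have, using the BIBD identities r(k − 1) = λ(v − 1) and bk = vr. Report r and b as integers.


Any 2-(v, k, λ) BIBD satisfies two necessary conditions:
  (i)  Each point sits in r blocks, and counting incidences through any fixed point gives r(k − 1) = λ(v − 1), so r = λ(v − 1)/(k − 1).
  (ii) Total incidences bk = vr, so b = vr/k.
Step 1: r = λ(v − 1)/(k − 1) = 8·(7 − 1)/(2 − 1) = 8·6/1 = 48/1 = 48.
Step 2: b = vr/k = 7·48/2 = 336/2 = 168.
Check integrality: r = 48 ∈ Z ✓, b = 168 ∈ Z ✓.
(These identities are necessary conditions: they determine r and b for any design with these parameters, but do not by themselves prove that one exists.)

r = 48, b = 168.


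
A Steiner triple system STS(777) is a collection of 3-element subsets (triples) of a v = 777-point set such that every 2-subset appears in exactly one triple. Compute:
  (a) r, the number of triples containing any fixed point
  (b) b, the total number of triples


An STS(v) is a 2-(v, 3, 1) BIBD: block size k = 3, λ = 1.
Replication: r(k − 1) = λ(v − 1) ⇒ r·2 = 777 − 1 = 776 ⇒ r = 388.
Block count: b = v(v − 1)/6 = 777·776/6 = 602952/6 = 100492.

r = 388, b = 100492.


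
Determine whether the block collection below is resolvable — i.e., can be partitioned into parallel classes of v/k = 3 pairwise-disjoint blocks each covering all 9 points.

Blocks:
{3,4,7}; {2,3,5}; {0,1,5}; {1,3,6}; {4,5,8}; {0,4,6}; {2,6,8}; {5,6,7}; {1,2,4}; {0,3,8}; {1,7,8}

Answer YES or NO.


v = 9, block size k = 3, number of blocks = 11.
For resolvability, blocks must partition into parallel classes of size v/k = 3.
Total blocks must therefore be a multiple of 3: 11 = 3·3 + 2 ⇒ not divisible ✗.
Resolvable? NO.

NO


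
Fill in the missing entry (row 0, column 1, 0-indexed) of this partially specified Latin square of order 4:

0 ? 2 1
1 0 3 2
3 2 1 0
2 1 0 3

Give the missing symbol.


Row 0 contains symbols [0, 1, 2] — missing [3].
Column 1 contains symbols [0, 1, 2] — missing [3].
The missing symbol must appear in both missing sets; intersection = [3].
Therefore the hidden value is 3.

Missing value = 3.


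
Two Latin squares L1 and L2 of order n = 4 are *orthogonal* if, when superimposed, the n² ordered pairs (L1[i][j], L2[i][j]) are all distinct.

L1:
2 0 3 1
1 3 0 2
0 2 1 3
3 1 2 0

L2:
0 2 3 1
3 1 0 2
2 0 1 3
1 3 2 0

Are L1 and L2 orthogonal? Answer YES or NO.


Form the n² = 16 superimposed pairs (L1[i][j], L2[i][j]), row by row (rows and columns indexed from 0):
row 0: (2,0) (0,2) (3,3) (1,1)
row 1: (1,3) (3,1) (0,0) (2,2)
row 2: (0,2) (2,0) (1,1) (3,3)
row 3: (3,1) (1,3) (2,2) (0,0)
Orthogonality requires all 16 pairs distinct.
But the pair (0,2) repeats: cell (0,1) has L1 = 0, L2 = 2, and cell (2,0) has L1 = 0, L2 = 2.
A repeated pair means some other pair never occurs (only 8 distinct pairs out of 16), so the squares are not orthogonal.
Conclusion: NO.

NO


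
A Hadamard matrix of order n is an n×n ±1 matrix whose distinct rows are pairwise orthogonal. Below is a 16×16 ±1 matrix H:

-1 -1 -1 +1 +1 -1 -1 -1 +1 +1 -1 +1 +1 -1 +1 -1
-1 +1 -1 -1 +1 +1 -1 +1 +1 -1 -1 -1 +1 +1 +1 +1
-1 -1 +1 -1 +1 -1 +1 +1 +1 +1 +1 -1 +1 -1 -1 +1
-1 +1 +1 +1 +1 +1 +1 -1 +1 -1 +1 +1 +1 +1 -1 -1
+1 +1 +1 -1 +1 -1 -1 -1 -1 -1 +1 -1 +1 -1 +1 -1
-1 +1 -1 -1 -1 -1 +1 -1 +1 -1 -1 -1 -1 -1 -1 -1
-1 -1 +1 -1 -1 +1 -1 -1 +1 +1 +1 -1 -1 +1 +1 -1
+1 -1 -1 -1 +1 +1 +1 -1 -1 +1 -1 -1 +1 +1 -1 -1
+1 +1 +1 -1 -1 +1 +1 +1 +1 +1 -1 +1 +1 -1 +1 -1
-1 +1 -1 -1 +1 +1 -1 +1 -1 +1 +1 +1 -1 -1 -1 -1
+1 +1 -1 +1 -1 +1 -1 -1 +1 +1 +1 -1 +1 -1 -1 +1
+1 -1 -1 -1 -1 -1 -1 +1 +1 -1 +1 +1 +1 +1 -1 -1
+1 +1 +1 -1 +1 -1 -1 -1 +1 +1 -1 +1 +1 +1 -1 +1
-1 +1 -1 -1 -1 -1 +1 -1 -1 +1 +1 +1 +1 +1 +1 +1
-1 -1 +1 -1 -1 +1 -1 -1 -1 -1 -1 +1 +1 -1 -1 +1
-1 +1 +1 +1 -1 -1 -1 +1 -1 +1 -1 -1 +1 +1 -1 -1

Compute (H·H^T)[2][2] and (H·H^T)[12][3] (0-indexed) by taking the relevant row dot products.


Row 2 of H: [-1, -1, 1, -1, 1, -1, 1, 1, 1, 1, 1, -1, 1, -1, -1, 1].
Row 3 of H: [-1, 1, 1, 1, 1, 1, 1, -1, 1, -1, 1, 1, 1, 1, -1, -1].
Row 12 of H: [1, 1, 1, -1, 1, -1, -1, -1, 1, 1, -1, 1, 1, 1, -1, 1].
(H·H^T)[2][2] = Σ_j H[2][j]·H[2][j] = (-1)² + (-1)² + (1)² + (-1)² + (1)² + (-1)² + (1)² + (1)² + (1)² + (1)² + (1)² + (-1)² + (1)² + (-1)² + (-1)² + (1)² = 1 + 1 + 1 + 1 + 1 + 1 + 1 + 1 + 1 + 1 + 1 + 1 + 1 + 1 + 1 + 1 = 16.
(H·H^T)[12][3] = Σ_j H[12][j]·H[3][j] = (1)·(-1) + (1)·(1) + (1)·(1) + (-1)·(1) + (1)·(1) + (-1)·(1) + (-1)·(1) + (-1)·(-1) + (1)·(1) + (1)·(-1) + (-1)·(1) + (1)·(1) + (1)·(1) + (1)·(1) + (-1)·(-1) + (1)·(-1) = -1 + 1 + 1 + -1 + 1 + -1 + -1 + 1 + 1 + -1 + -1 + 1 + 1 + 1 + 1 + -1 = 2.
Rows 12 and 3 are not orthogonal (dot product = 2 ≠ 0), so H is not a Hadamard matrix.

(2,2) entry = 16; (12,3) entry = 2.


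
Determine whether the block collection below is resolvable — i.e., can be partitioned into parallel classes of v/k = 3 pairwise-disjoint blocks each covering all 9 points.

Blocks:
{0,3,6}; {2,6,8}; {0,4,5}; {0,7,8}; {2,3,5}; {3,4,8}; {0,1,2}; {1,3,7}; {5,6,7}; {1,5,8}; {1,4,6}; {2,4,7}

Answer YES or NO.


v = 9, block size k = 3, number of blocks = 12.
For resolvability, blocks must partition into parallel classes of size v/k = 3.
Total blocks must therefore be a multiple of 3: 12 = 3·4 + 0 ⇒ divisible ✓.
Greedy packing gives 4 candidate class(es). Each should be a full parallel class (size 3, covers all 9 points).
  Class 1 (3 blocks): {0,3,6}; {1,5,8}; {2,4,7}. Points covered: [0, 1, 2, 3, 4, 5, 6, 7, 8].
  Class 2 (3 blocks): {2,6,8}; {0,4,5}; {1,3,7}. Points covered: [0, 1, 2, 3, 4, 5, 6, 7, 8].
  Class 3 (3 blocks): {0,7,8}; {2,3,5}; {1,4,6}. Points covered: [0, 1, 2, 3, 4, 5, 6, 7, 8].
  Class 4 (3 blocks): {3,4,8}; {0,1,2}; {5,6,7}. Points covered: [0, 1, 2, 3, 4, 5, 6, 7, 8].
All classes full (size 3)? YES. All classes cover every point? YES.
Resolvable? YES.

YES


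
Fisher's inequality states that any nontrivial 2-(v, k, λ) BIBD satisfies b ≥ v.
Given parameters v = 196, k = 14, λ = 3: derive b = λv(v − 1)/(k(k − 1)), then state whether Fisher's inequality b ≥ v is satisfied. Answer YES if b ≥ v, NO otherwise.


b = λv(v − 1)/(k(k − 1)) = 3·196·195/(14·13) = 114660/182 = 630.
Compare with v = 196: b ≥ v, so Fisher's inequality holds.

YES


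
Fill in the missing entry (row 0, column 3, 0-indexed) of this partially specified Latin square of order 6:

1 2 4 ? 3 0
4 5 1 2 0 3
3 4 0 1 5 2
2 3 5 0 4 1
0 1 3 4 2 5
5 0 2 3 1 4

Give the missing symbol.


Row 0 contains symbols [0, 1, 2, 3, 4] — missing [5].
Column 3 contains symbols [0, 1, 2, 3, 4] — missing [5].
The missing symbol must appear in both missing sets; intersection = [5].
Therefore the hidden value is 5.

Missing value = 5.


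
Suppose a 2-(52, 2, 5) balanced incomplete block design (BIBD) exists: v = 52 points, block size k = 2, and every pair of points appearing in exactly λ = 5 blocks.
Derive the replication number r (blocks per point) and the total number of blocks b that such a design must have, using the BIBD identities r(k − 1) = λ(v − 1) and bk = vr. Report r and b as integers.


Any 2-(v, k, λ) BIBD satisfies two necessary conditions:
  (i)  Each point sits in r blocks, and counting incidences through any fixed point gives r(k − 1) = λ(v − 1), so r = λ(v − 1)/(k − 1).
  (ii) Total incidences bk = vr, so b = vr/k.
Step 1: r = λ(v − 1)/(k − 1) = 5·(52 − 1)/(2 − 1) = 5·51/1 = 255/1 = 255.
Step 2: b = vr/k = 52·255/2 = 13260/2 = 6630.
Check integrality: r = 255 ∈ Z ✓, b = 6630 ∈ Z ✓.
(These identities are necessary conditions: they determine r and b for any design with these parameters, but do not by themselves prove that one exists.)

r = 255, b = 6630.


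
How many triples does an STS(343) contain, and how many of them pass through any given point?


An STS(v) is a 2-(v, 3, 1) BIBD: block size k = 3, λ = 1.
Replication: r(k − 1) = λ(v − 1) ⇒ r·2 = 343 − 1 = 342 ⇒ r = 171.
Block count: b = v(v − 1)/6 = 343·342/6 = 117306/6 = 19551.
(Check via bk = vr: 19551·3 = 58653 = 343·171 = 58653 ✓.)

r = 171, b = 19551.


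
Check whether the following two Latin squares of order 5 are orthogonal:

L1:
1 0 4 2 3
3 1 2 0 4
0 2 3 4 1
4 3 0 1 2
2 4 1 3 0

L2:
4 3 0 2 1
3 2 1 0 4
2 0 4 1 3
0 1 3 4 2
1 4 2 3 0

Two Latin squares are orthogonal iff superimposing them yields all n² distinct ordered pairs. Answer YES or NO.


Form the n² = 25 superimposed pairs (L1[i][j], L2[i][j]), row by row (rows and columns indexed from 0):
row 0: (1,4) (0,3) (4,0) (2,2) (3,1)
row 1: (3,3) (1,2) (2,1) (0,0) (4,4)
row 2: (0,2) (2,0) (3,4) (4,1) (1,3)
row 3: (4,0) (3,1) (0,3) (1,4) (2,2)
row 4: (2,1) (4,4) (1,2) (3,3) (0,0)
Orthogonality requires all 25 pairs distinct.
But the pair (4,0) repeats: cell (0,2) has L1 = 4, L2 = 0, and cell (3,0) has L1 = 4, L2 = 0.
A repeated pair means some other pair never occurs (only 15 distinct pairs out of 25), so the squares are not orthogonal.
Conclusion: NO.

NO


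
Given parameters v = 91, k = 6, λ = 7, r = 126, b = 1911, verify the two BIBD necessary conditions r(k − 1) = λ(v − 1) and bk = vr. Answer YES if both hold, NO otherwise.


Condition (i): r(k − 1) = 126·5 = 630; λ(v − 1) = 7·90 = 630. Match? YES.
Condition (ii): bk = 1911·6 = 11466; vr = 91·126 = 11466. Match? YES.
Both conditions hold? YES.

YES


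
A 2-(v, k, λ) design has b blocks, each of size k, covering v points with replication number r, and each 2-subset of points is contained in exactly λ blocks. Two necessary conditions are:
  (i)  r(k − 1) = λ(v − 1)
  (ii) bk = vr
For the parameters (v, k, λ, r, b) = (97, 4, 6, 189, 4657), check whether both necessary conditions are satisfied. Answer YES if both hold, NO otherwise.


Condition (i): r(k − 1) = 189·3 = 567; λ(v − 1) = 6·96 = 576. Match? NO.
Condition (ii): bk = 4657·4 = 18628; vr = 97·189 = 18333. Match? NO.
Both conditions hold? NO.

NO


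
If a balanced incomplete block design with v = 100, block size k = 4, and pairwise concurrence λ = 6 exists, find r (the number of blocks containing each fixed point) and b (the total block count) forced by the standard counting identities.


Any 2-(v, k, λ) BIBD satisfies two necessary conditions:
  (i)  Each point sits in r blocks, and counting incidences through any fixed point gives r(k − 1) = λ(v − 1), so r = λ(v − 1)/(k − 1).
  (ii) Total incidences bk = vr, so b = vr/k.
Step 1: r = λ(v − 1)/(k − 1) = 6·(100 − 1)/(4 − 1) = 6·99/3 = 594/3 = 198.
Step 2: b = vr/k = 100·198/4 = 19800/4 = 4950.
Check integrality: r = 198 ∈ Z ✓, b = 4950 ∈ Z ✓.
(These identities are necessary conditions: they determine r and b for any design with these parameters, but do not by themselves prove that one exists.)

r = 198, b = 4950.


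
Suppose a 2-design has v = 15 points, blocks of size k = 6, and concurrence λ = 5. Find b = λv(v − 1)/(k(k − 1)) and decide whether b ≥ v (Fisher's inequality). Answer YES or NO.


r = λ(v − 1)/(k − 1) = 5·14/5 = 14.
b = vr/k = 15·14/6 = 35.
Fisher's inequality: b ≥ v ⇔ 35 ≥ 15? YES.

YES


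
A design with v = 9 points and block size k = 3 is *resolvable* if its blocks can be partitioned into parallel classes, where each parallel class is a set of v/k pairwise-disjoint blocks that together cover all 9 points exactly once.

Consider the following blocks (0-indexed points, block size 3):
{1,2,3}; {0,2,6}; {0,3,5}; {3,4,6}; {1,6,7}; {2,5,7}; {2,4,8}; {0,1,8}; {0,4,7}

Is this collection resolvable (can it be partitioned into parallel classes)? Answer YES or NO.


v = 9, block size k = 3, number of blocks = 9.
For resolvability, blocks must partition into parallel classes of size v/k = 3.
Total blocks must therefore be a multiple of 3: 9 = 3·3 + 0 ⇒ divisible ✓.
Consider block {1,2,3}. The only other block(s) in the collection disjoint from it are {0,4,7} — just 1 block(s). Any parallel class containing {1,2,3} would need 2 other blocks each disjoint from it, so no parallel class of size 3 can contain {1,2,3}.
Since every block must belong to some parallel class in a resolution, the collection cannot be partitioned into parallel classes.
Resolvable? NO.

NO


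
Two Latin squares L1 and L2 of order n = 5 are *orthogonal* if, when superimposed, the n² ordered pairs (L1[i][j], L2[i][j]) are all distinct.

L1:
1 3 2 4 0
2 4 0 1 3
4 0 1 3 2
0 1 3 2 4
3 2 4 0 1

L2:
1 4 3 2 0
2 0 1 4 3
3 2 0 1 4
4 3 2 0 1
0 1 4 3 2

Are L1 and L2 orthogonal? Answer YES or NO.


Form the n² = 25 superimposed pairs (L1[i][j], L2[i][j]), row by row (rows and columns indexed from 0):
row 0: (1,1) (3,4) (2,3) (4,2) (0,0)
row 1: (2,2) (4,0) (0,1) (1,4) (3,3)
row 2: (4,3) (0,2) (1,0) (3,1) (2,4)
row 3: (0,4) (1,3) (3,2) (2,0) (4,1)
row 4: (3,0) (2,1) (4,4) (0,3) (1,2)
Orthogonality requires all 25 pairs distinct.
Check by first coordinate: for each symbol s of L1, list the L2 entries in the n cells where L1 = s; they must all differ.
  L1 = 0: L2 entries (in reading order) 0, 1, 2, 4, 3 — all 5 distinct ✓
  L1 = 1: L2 entries (in reading order) 1, 4, 0, 3, 2 — all 5 distinct ✓
  L1 = 2: L2 entries (in reading order) 3, 2, 4, 0, 1 — all 5 distinct ✓
  L1 = 3: L2 entries (in reading order) 4, 3, 1, 2, 0 — all 5 distinct ✓
  L1 = 4: L2 entries (in reading order) 2, 0, 3, 1, 4 — all 5 distinct ✓
Every symbol of L1 meets every symbol of L2 exactly once, so all 25 pairs are distinct (25 of 25).
Conclusion: YES.

YES


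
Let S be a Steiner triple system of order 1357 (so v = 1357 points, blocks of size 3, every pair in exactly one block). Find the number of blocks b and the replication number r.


An STS(v) is a 2-(v, 3, 1) BIBD: block size k = 3, λ = 1.
Replication: r(k − 1) = λ(v − 1) ⇒ r·2 = 1357 − 1 = 1356 ⇒ r = 678.
Block count: bk = vr ⇒ b·3 = 1357·678 = 920046 ⇒ b = 306682.

r = 678, b = 306682.


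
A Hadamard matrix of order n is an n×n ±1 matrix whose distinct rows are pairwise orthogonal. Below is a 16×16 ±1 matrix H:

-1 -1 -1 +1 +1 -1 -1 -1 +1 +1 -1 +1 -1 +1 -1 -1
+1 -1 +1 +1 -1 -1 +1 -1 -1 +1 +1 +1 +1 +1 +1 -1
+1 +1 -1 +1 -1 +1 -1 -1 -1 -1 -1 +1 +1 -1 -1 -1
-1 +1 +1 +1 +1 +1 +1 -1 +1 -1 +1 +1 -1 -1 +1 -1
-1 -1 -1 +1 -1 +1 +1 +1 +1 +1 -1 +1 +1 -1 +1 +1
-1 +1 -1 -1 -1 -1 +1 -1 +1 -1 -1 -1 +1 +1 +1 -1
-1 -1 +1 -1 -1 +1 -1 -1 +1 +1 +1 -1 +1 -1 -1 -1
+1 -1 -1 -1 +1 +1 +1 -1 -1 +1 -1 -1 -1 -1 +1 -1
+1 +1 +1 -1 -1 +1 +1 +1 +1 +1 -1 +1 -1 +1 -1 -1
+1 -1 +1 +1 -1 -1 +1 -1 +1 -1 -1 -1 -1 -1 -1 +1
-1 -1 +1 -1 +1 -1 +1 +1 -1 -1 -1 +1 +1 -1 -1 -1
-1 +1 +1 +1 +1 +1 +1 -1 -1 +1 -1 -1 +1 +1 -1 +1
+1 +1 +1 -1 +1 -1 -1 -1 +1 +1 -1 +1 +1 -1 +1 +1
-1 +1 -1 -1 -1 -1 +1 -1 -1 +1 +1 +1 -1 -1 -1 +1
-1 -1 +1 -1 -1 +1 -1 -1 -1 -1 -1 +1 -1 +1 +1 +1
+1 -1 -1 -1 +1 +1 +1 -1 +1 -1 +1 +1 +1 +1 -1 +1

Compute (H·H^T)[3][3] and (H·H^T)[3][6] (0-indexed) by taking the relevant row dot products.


Row 3 of H: [-1, 1, 1, 1, 1, 1, 1, -1, 1, -1, 1, 1, -1, -1, 1, -1].
Row 6 of H: [-1, -1, 1, -1, -1, 1, -1, -1, 1, 1, 1, -1, 1, -1, -1, -1].
(H·H^T)[3][3] = Σ_j H[3][j]·H[3][j] = (-1)² + (1)² + (1)² + (1)² + (1)² + (1)² + (1)² + (-1)² + (1)² + (-1)² + (1)² + (1)² + (-1)² + (-1)² + (1)² + (-1)² = 1 + 1 + 1 + 1 + 1 + 1 + 1 + 1 + 1 + 1 + 1 + 1 + 1 + 1 + 1 + 1 = 16.
(H·H^T)[3][6] = Σ_j H[3][j]·H[6][j] = (-1)·(-1) + (1)·(-1) + (1)·(1) + (1)·(-1) + (1)·(-1) + (1)·(1) + (1)·(-1) + (-1)·(-1) + (1)·(1) + (-1)·(1) + (1)·(1) + (1)·(-1) + (-1)·(1) + (-1)·(-1) + (1)·(-1) + (-1)·(-1) = 1 + -1 + 1 + -1 + -1 + 1 + -1 + 1 + 1 + -1 + 1 + -1 + -1 + 1 + -1 + 1 = 0.
So rows 3 and 6 are orthogonal; the diagonal entry equals n = 16.

(3,3) entry = 16; (3,6) entry = 0.


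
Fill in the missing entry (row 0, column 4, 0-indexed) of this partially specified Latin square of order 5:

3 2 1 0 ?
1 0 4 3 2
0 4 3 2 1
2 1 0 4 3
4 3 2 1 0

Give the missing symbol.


Row 0 contains symbols [0, 1, 2, 3] — missing [4].
Column 4 contains symbols [0, 1, 2, 3] — missing [4].
The missing symbol must appear in both missing sets; intersection = [4].
Therefore the hidden value is 4.

Missing value = 4.


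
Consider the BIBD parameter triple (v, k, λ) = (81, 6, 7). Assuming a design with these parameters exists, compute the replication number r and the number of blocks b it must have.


Any 2-(v, k, λ) BIBD satisfies two necessary conditions:
  (i)  Each point sits in r blocks, and counting incidences through any fixed point gives r(k − 1) = λ(v − 1), so r = λ(v − 1)/(k − 1).
  (ii) Total incidences bk = vr, so b = vr/k.
Step 1: r = λ(v − 1)/(k − 1) = 7·(81 − 1)/(6 − 1) = 7·80/5 = 560/5 = 112.
Step 2: b = vr/k = 81·112/6 = 9072/6 = 1512.
Check integrality: r = 112 ∈ Z ✓, b = 1512 ∈ Z ✓.
(These identities are necessary conditions: they determine r and b for any design with these parameters, but do not by themselves prove that one exists.)

r = 112, b = 1512.


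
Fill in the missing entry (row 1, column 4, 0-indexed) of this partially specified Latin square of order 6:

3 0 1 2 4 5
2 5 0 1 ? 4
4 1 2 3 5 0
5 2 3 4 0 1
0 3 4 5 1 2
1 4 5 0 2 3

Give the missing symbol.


Row 1 contains symbols [0, 1, 2, 4, 5] — missing [3].
Column 4 contains symbols [0, 1, 2, 4, 5] — missing [3].
The missing symbol must appear in both missing sets; intersection = [3].
Therefore the hidden value is 3.

Missing value = 3.


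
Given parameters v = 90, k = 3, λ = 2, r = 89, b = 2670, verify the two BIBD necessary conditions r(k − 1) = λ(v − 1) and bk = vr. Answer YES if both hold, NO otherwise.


Condition (i): r(k − 1) = 89·2 = 178; λ(v − 1) = 2·89 = 178. Match? YES.
Condition (ii): bk = 2670·3 = 8010; vr = 90·89 = 8010. Match? YES.
Both conditions hold? YES.

YES


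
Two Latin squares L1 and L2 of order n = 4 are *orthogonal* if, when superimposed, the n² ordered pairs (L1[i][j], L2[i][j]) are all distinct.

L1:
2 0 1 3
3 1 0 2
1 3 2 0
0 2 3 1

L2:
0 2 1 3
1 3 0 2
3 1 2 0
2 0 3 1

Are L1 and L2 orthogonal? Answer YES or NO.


Form the n² = 16 superimposed pairs (L1[i][j], L2[i][j]), row by row (rows and columns indexed from 0):
row 0: (2,0) (0,2) (1,1) (3,3)
row 1: (3,1) (1,3) (0,0) (2,2)
row 2: (1,3) (3,1) (2,2) (0,0)
row 3: (0,2) (2,0) (3,3) (1,1)
Orthogonality requires all 16 pairs distinct.
But the pair (1,3) repeats: cell (1,1) has L1 = 1, L2 = 3, and cell (2,0) has L1 = 1, L2 = 3.
A repeated pair means some other pair never occurs (only 8 distinct pairs out of 16), so the squares are not orthogonal.
Conclusion: NO.

NO


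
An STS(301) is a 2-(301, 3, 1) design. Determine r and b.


An STS(v) is a 2-(v, 3, 1) BIBD: block size k = 3, λ = 1.
Replication: r(k − 1) = λ(v − 1) ⇒ r·2 = 301 − 1 = 300 ⇒ r = 150.
Block count: b = v(v − 1)/6 = 301·300/6 = 90300/6 = 15050.

r = 150, b = 15050.


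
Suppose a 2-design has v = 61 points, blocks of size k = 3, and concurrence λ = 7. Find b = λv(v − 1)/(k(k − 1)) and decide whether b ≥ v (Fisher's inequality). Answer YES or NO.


r = λ(v − 1)/(k − 1) = 7·60/2 = 210.
b = vr/k = 61·210/3 = 4270.
Fisher's inequality: b ≥ v ⇔ 4270 ≥ 61? YES.

YES


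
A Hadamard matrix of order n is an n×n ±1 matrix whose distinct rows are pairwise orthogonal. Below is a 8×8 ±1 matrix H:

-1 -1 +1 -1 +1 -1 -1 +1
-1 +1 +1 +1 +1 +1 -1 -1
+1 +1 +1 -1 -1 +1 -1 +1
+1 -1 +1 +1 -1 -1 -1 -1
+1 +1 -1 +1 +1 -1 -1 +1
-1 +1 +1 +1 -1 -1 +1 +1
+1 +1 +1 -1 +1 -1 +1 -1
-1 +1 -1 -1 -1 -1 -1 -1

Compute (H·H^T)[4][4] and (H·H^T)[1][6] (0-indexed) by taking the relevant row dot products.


Row 1 of H: [-1, 1, 1, 1, 1, 1, -1, -1].
Row 4 of H: [1, 1, -1, 1, 1, -1, -1, 1].
Row 6 of H: [1, 1, 1, -1, 1, -1, 1, -1].
(H·H^T)[4][4] = Σ_j H[4][j]·H[4][j] = (1)² + (1)² + (-1)² + (1)² + (1)² + (-1)² + (-1)² + (1)² = 1 + 1 + 1 + 1 + 1 + 1 + 1 + 1 = 8.
(H·H^T)[1][6] = Σ_j H[1][j]·H[6][j] = (-1)·(1) + (1)·(1) + (1)·(1) + (1)·(-1) + (1)·(1) + (1)·(-1) + (-1)·(1) + (-1)·(-1) = -1 + 1 + 1 + -1 + 1 + -1 + -1 + 1 = 0.
So rows 1 and 6 are orthogonal; the diagonal entry equals n = 8.

(4,4) entry = 8; (1,6) entry = 0.


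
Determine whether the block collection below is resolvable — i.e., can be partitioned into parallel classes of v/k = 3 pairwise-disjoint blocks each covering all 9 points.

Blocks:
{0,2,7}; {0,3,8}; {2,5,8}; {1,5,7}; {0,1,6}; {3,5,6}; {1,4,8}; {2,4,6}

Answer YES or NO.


v = 9, block size k = 3, number of blocks = 8.
For resolvability, blocks must partition into parallel classes of size v/k = 3.
Total blocks must therefore be a multiple of 3: 8 = 3·2 + 2 ⇒ not divisible ✗.
Resolvable? NO.

NO


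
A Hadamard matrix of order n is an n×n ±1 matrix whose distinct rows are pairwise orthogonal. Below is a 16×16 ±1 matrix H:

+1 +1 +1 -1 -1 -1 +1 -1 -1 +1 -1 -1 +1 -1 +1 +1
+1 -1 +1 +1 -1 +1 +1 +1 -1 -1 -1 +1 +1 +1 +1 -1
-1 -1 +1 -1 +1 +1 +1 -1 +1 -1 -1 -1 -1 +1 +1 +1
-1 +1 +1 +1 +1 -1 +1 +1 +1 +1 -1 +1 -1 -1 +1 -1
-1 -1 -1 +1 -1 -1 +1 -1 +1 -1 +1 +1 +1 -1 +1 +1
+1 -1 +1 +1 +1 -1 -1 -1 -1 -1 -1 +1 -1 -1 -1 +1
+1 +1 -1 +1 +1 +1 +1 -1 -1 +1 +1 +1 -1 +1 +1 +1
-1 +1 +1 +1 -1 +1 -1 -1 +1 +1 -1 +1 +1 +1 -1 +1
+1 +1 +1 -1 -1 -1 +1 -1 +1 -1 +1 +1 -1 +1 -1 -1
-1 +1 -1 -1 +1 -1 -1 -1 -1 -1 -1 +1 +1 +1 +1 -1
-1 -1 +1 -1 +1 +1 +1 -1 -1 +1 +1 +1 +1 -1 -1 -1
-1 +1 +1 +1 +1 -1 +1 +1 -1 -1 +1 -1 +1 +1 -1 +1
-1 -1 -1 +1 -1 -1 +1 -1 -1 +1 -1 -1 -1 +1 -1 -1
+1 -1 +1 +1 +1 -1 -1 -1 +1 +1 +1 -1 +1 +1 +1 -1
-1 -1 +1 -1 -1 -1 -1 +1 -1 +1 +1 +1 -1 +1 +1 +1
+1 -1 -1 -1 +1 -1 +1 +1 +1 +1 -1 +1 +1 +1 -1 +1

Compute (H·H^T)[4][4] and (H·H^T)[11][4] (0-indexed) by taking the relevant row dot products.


Row 4 of H: [-1, -1, -1, 1, -1, -1, 1, -1, 1, -1, 1, 1, 1, -1, 1, 1].
Row 11 of H: [-1, 1, 1, 1, 1, -1, 1, 1, -1, -1, 1, -1, 1, 1, -1, 1].
(H·H^T)[4][4] = Σ_j H[4][j]·H[4][j] = (-1)² + (-1)² + (-1)² + (1)² + (-1)² + (-1)² + (1)² + (-1)² + (1)² + (-1)² + (1)² + (1)² + (1)² + (-1)² + (1)² + (1)² = 1 + 1 + 1 + 1 + 1 + 1 + 1 + 1 + 1 + 1 + 1 + 1 + 1 + 1 + 1 + 1 = 16.
(H·H^T)[11][4] = Σ_j H[11][j]·H[4][j] = (-1)·(-1) + (1)·(-1) + (1)·(-1) + (1)·(1) + (1)·(-1) + (-1)·(-1) + (1)·(1) + (1)·(-1) + (-1)·(1) + (-1)·(-1) + (1)·(1) + (-1)·(1) + (1)·(1) + (1)·(-1) + (-1)·(1) + (1)·(1) = 1 + -1 + -1 + 1 + -1 + 1 + 1 + -1 + -1 + 1 + 1 + -1 + 1 + -1 + -1 + 1 = 0.
So rows 11 and 4 are orthogonal; the diagonal entry equals n = 16.

(4,4) entry = 16; (11,4) entry = 0.


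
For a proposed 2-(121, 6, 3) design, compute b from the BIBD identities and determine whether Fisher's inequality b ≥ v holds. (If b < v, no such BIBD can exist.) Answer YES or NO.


b = λv(v − 1)/(k(k − 1)) = 3·121·120/(6·5) = 43560/30 = 1452.
Compare with v = 121: b ≥ v, so Fisher's inequality holds.

YES


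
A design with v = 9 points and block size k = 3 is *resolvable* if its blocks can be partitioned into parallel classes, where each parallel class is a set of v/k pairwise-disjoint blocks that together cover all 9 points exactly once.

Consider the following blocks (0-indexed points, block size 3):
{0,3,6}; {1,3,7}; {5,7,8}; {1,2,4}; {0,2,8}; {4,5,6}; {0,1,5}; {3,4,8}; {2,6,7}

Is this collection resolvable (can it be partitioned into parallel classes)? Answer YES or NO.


v = 9, block size k = 3, number of blocks = 9.
For resolvability, blocks must partition into parallel classes of size v/k = 3.
Total blocks must therefore be a multiple of 3: 9 = 3·3 + 0 ⇒ divisible ✓.
Greedy packing gives 3 candidate class(es). Each should be a full parallel class (size 3, covers all 9 points).
  Class 1 (3 blocks): {0,3,6}; {5,7,8}; {1,2,4}. Points covered: [0, 1, 2, 3, 4, 5, 6, 7, 8].
  Class 2 (3 blocks): {1,3,7}; {0,2,8}; {4,5,6}. Points covered: [0, 1, 2, 3, 4, 5, 6, 7, 8].
  Class 3 (3 blocks): {0,1,5}; {3,4,8}; {2,6,7}. Points covered: [0, 1, 2, 3, 4, 5, 6, 7, 8].
All classes full (size 3)? YES. All classes cover every point? YES.
Resolvable? YES.

YES


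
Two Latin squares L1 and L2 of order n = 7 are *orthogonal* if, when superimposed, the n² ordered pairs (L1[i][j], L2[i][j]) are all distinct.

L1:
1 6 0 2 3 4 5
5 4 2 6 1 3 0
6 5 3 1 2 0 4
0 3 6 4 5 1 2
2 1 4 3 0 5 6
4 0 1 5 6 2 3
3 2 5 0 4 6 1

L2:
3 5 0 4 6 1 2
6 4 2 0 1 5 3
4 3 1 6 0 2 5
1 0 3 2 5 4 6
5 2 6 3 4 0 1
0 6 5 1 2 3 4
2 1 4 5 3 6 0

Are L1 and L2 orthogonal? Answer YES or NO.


Form the n² = 49 superimposed pairs (L1[i][j], L2[i][j]), row by row (rows and columns indexed from 0):
row 0: (1,3) (6,5) (0,0) (2,4) (3,6) (4,1) (5,2)
row 1: (5,6) (4,4) (2,2) (6,0) (1,1) (3,5) (0,3)
row 2: (6,4) (5,3) (3,1) (1,6) (2,0) (0,2) (4,5)
row 3: (0,1) (3,0) (6,3) (4,2) (5,5) (1,4) (2,6)
row 4: (2,5) (1,2) (4,6) (3,3) (0,4) (5,0) (6,1)
row 5: (4,0) (0,6) (1,5) (5,1) (6,2) (2,3) (3,4)
row 6: (3,2) (2,1) (5,4) (0,5) (4,3) (6,6) (1,0)
Orthogonality requires all 49 pairs distinct.
Check by first coordinate: for each symbol s of L1, list the L2 entries in the n cells where L1 = s; they must all differ.
  L1 = 0: L2 entries (in reading order) 0, 3, 2, 1, 4, 6, 5 — all 7 distinct ✓
  L1 = 1: L2 entries (in reading order) 3, 1, 6, 4, 2, 5, 0 — all 7 distinct ✓
  L1 = 2: L2 entries (in reading order) 4, 2, 0, 6, 5, 3, 1 — all 7 distinct ✓
  L1 = 3: L2 entries (in reading order) 6, 5, 1, 0, 3, 4, 2 — all 7 distinct ✓
  L1 = 4: L2 entries (in reading order) 1, 4, 5, 2, 6, 0, 3 — all 7 distinct ✓
  L1 = 5: L2 entries (in reading order) 2, 6, 3, 5, 0, 1, 4 — all 7 distinct ✓
  L1 = 6: L2 entries (in reading order) 5, 0, 4, 3, 1, 2, 6 — all 7 distinct ✓
Every symbol of L1 meets every symbol of L2 exactly once, so all 49 pairs are distinct (49 of 49).
Conclusion: YES.

YES


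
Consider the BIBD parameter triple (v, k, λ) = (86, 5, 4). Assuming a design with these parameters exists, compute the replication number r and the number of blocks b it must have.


Any 2-(v, k, λ) BIBD satisfies two necessary conditions:
  (i)  Each point sits in r blocks, and counting incidences through any fixed point gives r(k − 1) = λ(v − 1), so r = λ(v − 1)/(k − 1).
  (ii) Total incidences bk = vr, so b = vr/k.
Step 1: r = λ(v − 1)/(k − 1) = 4·(86 − 1)/(5 − 1) = 4·85/4 = 340/4 = 85.
Step 2: b = vr/k = 86·85/5 = 7310/5 = 1462.
Check integrality: r = 85 ∈ Z ✓, b = 1462 ∈ Z ✓.
(These identities are necessary conditions: they determine r and b for any design with these parameters, but do not by themselves prove that one exists.)

r = 85, b = 1462.


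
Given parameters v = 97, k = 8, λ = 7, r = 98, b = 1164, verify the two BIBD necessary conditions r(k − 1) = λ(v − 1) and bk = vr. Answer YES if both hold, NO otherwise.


Condition (i): r(k − 1) = 98·7 = 686; λ(v − 1) = 7·96 = 672. Match? NO.
Condition (ii): bk = 1164·8 = 9312; vr = 97·98 = 9506. Match? NO.
Both conditions hold? NO.

NO


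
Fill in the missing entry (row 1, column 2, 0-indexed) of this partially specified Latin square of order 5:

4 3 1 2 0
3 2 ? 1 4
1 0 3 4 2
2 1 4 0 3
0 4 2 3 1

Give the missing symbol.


Row 1 contains symbols [1, 2, 3, 4] — missing [0].
Column 2 contains symbols [1, 2, 3, 4] — missing [0].
The missing symbol must appear in both missing sets; intersection = [0].
Therefore the hidden value is 0.

Missing value = 0.


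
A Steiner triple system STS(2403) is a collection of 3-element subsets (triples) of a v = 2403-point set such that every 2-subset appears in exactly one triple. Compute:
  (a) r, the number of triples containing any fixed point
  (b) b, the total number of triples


An STS(v) is a 2-(v, 3, 1) BIBD: block size k = 3, λ = 1.
Replication: r(k − 1) = λ(v − 1) ⇒ r·2 = 2403 − 1 = 2402 ⇒ r = 1201.
Block count: b = v(v − 1)/6 = 2403·2402/6 = 5772006/6 = 962001.
(Check via bk = vr: 962001·3 = 2886003 = 2403·1201 = 2886003 ✓.)

r = 1201, b = 962001.


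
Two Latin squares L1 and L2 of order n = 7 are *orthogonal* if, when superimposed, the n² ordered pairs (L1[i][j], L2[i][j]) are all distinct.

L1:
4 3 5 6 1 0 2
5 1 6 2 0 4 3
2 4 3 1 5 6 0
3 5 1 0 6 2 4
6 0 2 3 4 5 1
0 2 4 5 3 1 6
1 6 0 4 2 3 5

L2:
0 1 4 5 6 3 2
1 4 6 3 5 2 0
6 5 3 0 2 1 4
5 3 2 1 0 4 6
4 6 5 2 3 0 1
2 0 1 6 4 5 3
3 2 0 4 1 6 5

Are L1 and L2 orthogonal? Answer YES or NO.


Form the n² = 49 superimposed pairs (L1[i][j], L2[i][j]), row by row (rows and columns indexed from 0):
row 0: (4,0) (3,1) (5,4) (6,5) (1,6) (0,3) (2,2)
row 1: (5,1) (1,4) (6,6) (2,3) (0,5) (4,2) (3,0)
row 2: (2,6) (4,5) (3,3) (1,0) (5,2) (6,1) (0,4)
row 3: (3,5) (5,3) (1,2) (0,1) (6,0) (2,4) (4,6)
row 4: (6,4) (0,6) (2,5) (3,2) (4,3) (5,0) (1,1)
row 5: (0,2) (2,0) (4,1) (5,6) (3,4) (1,5) (6,3)
row 6: (1,3) (6,2) (0,0) (4,4) (2,1) (3,6) (5,5)
Orthogonality requires all 49 pairs distinct.
Check by first coordinate: for each symbol s of L1, list the L2 entries in the n cells where L1 = s; they must all differ.
  L1 = 0: L2 entries (in reading order) 3, 5, 4, 1, 6, 2, 0 — all 7 distinct ✓
  L1 = 1: L2 entries (in reading order) 6, 4, 0, 2, 1, 5, 3 — all 7 distinct ✓
  L1 = 2: L2 entries (in reading order) 2, 3, 6, 4, 5, 0, 1 — all 7 distinct ✓
  L1 = 3: L2 entries (in reading order) 1, 0, 3, 5, 2, 4, 6 — all 7 distinct ✓
  L1 = 4: L2 entries (in reading order) 0, 2, 5, 6, 3, 1, 4 — all 7 distinct ✓
  L1 = 5: L2 entries (in reading order) 4, 1, 2, 3, 0, 6, 5 — all 7 distinct ✓
  L1 = 6: L2 entries (in reading order) 5, 6, 1, 0, 4, 3, 2 — all 7 distinct ✓
Every symbol of L1 meets every symbol of L2 exactly once, so all 49 pairs are distinct (49 of 49).
Conclusion: YES.

YES


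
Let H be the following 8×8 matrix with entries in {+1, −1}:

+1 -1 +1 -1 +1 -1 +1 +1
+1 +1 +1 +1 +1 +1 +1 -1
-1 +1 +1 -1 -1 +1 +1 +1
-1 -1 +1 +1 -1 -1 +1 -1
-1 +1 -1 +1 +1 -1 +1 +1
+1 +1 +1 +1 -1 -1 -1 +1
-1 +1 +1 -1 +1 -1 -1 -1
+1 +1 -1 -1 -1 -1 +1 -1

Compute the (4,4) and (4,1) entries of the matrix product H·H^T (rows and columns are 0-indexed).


Row 1 of H: [1, 1, 1, 1, 1, 1, 1, -1].
Row 4 of H: [-1, 1, -1, 1, 1, -1, 1, 1].
(H·H^T)[4][4] = Σ_j H[4][j]·H[4][j] = (-1)² + (1)² + (-1)² + (1)² + (1)² + (-1)² + (1)² + (1)² = 1 + 1 + 1 + 1 + 1 + 1 + 1 + 1 = 8.
(H·H^T)[4][1] = Σ_j H[4][j]·H[1][j] = (-1)·(1) + (1)·(1) + (-1)·(1) + (1)·(1) + (1)·(1) + (-1)·(1) + (1)·(1) + (1)·(-1) = -1 + 1 + -1 + 1 + 1 + -1 + 1 + -1 = 0.
So rows 4 and 1 are orthogonal; the diagonal entry equals n = 8.

(4,4) entry = 8; (4,1) entry = 0.


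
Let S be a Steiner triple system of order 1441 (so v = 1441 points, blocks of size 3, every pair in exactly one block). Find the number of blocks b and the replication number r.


An STS(v) is a 2-(v, 3, 1) BIBD: block size k = 3, λ = 1.
Replication: r(k − 1) = λ(v − 1) ⇒ r·2 = 1441 − 1 = 1440 ⇒ r = 720.
Block count: bk = vr ⇒ b·3 = 1441·720 = 1037520 ⇒ b = 345840.

r = 720, b = 345840.


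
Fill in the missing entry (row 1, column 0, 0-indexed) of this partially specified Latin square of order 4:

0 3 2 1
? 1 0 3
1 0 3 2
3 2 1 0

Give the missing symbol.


Row 1 contains symbols [0, 1, 3] — missing [2].
Column 0 contains symbols [0, 1, 3] — missing [2].
The missing symbol must appear in both missing sets; intersection = [2].
Therefore the hidden value is 2.

Missing value = 2.


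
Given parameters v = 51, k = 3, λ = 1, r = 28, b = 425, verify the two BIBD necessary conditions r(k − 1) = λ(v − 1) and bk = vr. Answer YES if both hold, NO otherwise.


Condition (i): r(k − 1) = 28·2 = 56; λ(v − 1) = 1·50 = 50. Match? NO.
Condition (ii): bk = 425·3 = 1275; vr = 51·28 = 1428. Match? NO.
Both conditions hold? NO.

NO


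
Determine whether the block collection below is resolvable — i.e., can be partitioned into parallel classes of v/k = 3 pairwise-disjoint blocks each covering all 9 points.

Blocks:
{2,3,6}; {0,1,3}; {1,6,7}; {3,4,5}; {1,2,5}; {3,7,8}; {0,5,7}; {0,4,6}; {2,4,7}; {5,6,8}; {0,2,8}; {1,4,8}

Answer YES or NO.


v = 9, block size k = 3, number of blocks = 12.
For resolvability, blocks must partition into parallel classes of size v/k = 3.
Total blocks must therefore be a multiple of 3: 12 = 3·4 + 0 ⇒ divisible ✓.
Greedy packing gives 4 candidate class(es). Each should be a full parallel class (size 3, covers all 9 points).
  Class 1 (3 blocks): {2,3,6}; {0,5,7}; {1,4,8}. Points covered: [0, 1, 2, 3, 4, 5, 6, 7, 8].
  Class 2 (3 blocks): {0,1,3}; {2,4,7}; {5,6,8}. Points covered: [0, 1, 2, 3, 4, 5, 6, 7, 8].
  Class 3 (3 blocks): {1,6,7}; {3,4,5}; {0,2,8}. Points covered: [0, 1, 2, 3, 4, 5, 6, 7, 8].
  Class 4 (3 blocks): {1,2,5}; {3,7,8}; {0,4,6}. Points covered: [0, 1, 2, 3, 4, 5, 6, 7, 8].
All classes full (size 3)? YES. All classes cover every point? YES.
Resolvable? YES.

YES


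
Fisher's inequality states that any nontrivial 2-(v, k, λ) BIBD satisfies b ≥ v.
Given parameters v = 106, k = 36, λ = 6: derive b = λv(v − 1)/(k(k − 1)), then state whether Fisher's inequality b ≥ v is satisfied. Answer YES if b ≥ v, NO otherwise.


r = λ(v − 1)/(k − 1) = 6·105/35 = 18.
b = vr/k = 106·18/36 = 53.
Fisher's inequality: b ≥ v ⇔ 53 ≥ 106? NO.

NO


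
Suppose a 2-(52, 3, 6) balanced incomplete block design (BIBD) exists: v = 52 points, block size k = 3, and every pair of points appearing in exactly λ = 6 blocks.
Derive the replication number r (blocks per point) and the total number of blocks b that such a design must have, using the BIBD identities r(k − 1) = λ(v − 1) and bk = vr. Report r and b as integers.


Any 2-(v, k, λ) BIBD satisfies two necessary conditions:
  (i)  Each point sits in r blocks, and counting incidences through any fixed point gives r(k − 1) = λ(v − 1), so r = λ(v − 1)/(k − 1).
  (ii) Total incidences bk = vr, so b = vr/k.
Step 1: r = λ(v − 1)/(k − 1) = 6·(52 − 1)/(3 − 1) = 6·51/2 = 306/2 = 153.
Step 2: b = vr/k = 52·153/3 = 7956/3 = 2652.
Check integrality: r = 153 ∈ Z ✓, b = 2652 ∈ Z ✓.
(These identities are necessary conditions: they determine r and b for any design with these parameters, but do not by themselves prove that one exists.)

r = 153, b = 2652.


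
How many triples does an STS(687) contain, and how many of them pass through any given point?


An STS(v) is a 2-(v, 3, 1) BIBD: block size k = 3, λ = 1.
Replication: r(k − 1) = λ(v − 1) ⇒ r·2 = 687 − 1 = 686 ⇒ r = 343.
Block count: bk = vr ⇒ b·3 = 687·343 = 235641 ⇒ b = 78547.
(Check via b = v(v − 1)/6 = 687·686/6 = 471282/6 = 78547.)

r = 343, b = 78547.


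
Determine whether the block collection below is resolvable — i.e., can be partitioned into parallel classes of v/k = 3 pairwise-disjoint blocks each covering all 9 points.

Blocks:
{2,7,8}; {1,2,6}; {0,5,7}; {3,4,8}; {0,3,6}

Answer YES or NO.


v = 9, block size k = 3, number of blocks = 5.
For resolvability, blocks must partition into parallel classes of size v/k = 3.
Total blocks must therefore be a multiple of 3: 5 = 3·1 + 2 ⇒ not divisible ✗.
Resolvable? NO.

NO


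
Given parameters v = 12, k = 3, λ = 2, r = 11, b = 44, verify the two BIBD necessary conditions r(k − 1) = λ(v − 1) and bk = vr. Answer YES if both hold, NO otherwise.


Condition (i): r(k − 1) = 11·2 = 22; λ(v − 1) = 2·11 = 22. Match? YES.
Condition (ii): bk = 44·3 = 132; vr = 12·11 = 132. Match? YES.
Both conditions hold? YES.

YES


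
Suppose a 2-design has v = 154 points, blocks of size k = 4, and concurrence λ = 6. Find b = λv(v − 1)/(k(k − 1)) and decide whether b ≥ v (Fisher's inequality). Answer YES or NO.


r = λ(v − 1)/(k − 1) = 6·153/3 = 306.
b = vr/k = 154·306/4 = 11781.
Fisher's inequality: b ≥ v ⇔ 11781 ≥ 154? YES.

YES


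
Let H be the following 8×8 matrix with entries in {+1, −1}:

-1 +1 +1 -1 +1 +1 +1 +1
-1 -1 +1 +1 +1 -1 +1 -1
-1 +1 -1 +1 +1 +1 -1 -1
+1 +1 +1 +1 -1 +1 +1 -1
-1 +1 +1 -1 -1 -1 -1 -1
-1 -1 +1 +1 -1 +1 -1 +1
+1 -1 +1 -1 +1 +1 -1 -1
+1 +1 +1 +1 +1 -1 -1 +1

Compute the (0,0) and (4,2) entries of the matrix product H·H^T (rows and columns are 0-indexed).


Row 0 of H: [-1, 1, 1, -1, 1, 1, 1, 1].
Row 2 of H: [-1, 1, -1, 1, 1, 1, -1, -1].
Row 4 of H: [-1, 1, 1, -1, -1, -1, -1, -1].
(H·H^T)[0][0] = Σ_j H[0][j]·H[0][j] = (-1)² + (1)² + (1)² + (-1)² + (1)² + (1)² + (1)² + (1)² = 1 + 1 + 1 + 1 + 1 + 1 + 1 + 1 = 8.
(H·H^T)[4][2] = Σ_j H[4][j]·H[2][j] = (-1)·(-1) + (1)·(1) + (1)·(-1) + (-1)·(1) + (-1)·(1) + (-1)·(1) + (-1)·(-1) + (-1)·(-1) = 1 + 1 + -1 + -1 + -1 + -1 + 1 + 1 = 0.
So rows 4 and 2 are orthogonal; the diagonal entry equals n = 8.

(0,0) entry = 8; (4,2) entry = 0.


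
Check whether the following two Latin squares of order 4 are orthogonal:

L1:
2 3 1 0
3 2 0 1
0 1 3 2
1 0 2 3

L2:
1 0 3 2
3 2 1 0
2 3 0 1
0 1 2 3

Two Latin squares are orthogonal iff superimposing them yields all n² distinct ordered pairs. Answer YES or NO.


Form the n² = 16 superimposed pairs (L1[i][j], L2[i][j]), row by row (rows and columns indexed from 0):
row 0: (2,1) (3,0) (1,3) (0,2)
row 1: (3,3) (2,2) (0,1) (1,0)
row 2: (0,2) (1,3) (3,0) (2,1)
row 3: (1,0) (0,1) (2,2) (3,3)
Orthogonality requires all 16 pairs distinct.
But the pair (0,2) repeats: cell (0,3) has L1 = 0, L2 = 2, and cell (2,0) has L1 = 0, L2 = 2.
A repeated pair means some other pair never occurs (only 8 distinct pairs out of 16), so the squares are not orthogonal.
Conclusion: NO.

NO


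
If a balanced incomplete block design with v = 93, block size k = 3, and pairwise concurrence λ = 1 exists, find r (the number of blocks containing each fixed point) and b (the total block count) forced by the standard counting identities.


Any 2-(v, k, λ) BIBD satisfies two necessary conditions:
  (i)  Each point sits in r blocks, and counting incidences through any fixed point gives r(k − 1) = λ(v − 1), so r = λ(v − 1)/(k − 1).
  (ii) Total incidences bk = vr, so b = vr/k.
Step 1: r = λ(v − 1)/(k − 1) = 1·(93 − 1)/(3 − 1) = 1·92/2 = 92/2 = 46.
Step 2: b = vr/k = 93·46/3 = 4278/3 = 1426.
Check integrality: r = 46 ∈ Z ✓, b = 1426 ∈ Z ✓.
(These identities are necessary conditions: they determine r and b for any design with these parameters, but do not by themselves prove that one exists.)

r = 46, b = 1426.
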